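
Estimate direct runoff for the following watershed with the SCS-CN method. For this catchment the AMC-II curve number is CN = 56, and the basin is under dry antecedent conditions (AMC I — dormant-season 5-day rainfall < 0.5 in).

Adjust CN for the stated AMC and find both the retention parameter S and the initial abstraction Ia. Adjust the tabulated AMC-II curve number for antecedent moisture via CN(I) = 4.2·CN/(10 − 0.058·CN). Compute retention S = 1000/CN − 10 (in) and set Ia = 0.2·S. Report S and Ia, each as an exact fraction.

S = 2750/147 in ≈ 18.707 in; Ia = 550/147 in ≈ 3.741 in

Dry (AMC I): CN(I) = 4.2·56/(10 − 0.058·56) = (1176/5)/(844/125) = 7350/211 ≈ 34.834
Retention S: 1000/CN − 10 with CN=34.834 → S = 2750/147 ≈ 18.707 in
Ia = 0.2·(2750/147) = 550/147 in ≈ 3.741 in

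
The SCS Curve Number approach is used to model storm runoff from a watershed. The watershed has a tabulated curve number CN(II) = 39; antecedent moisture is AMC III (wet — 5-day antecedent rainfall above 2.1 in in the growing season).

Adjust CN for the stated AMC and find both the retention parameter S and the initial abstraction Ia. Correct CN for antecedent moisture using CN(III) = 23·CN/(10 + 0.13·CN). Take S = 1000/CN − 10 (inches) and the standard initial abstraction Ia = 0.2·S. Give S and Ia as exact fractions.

Wet (AMC III): CN(III) = 23·39/(10 + 0.13·39) = 897/(1507/100) = 89700/1507 ≈ 59.522
Retention S: 1000/CN − 10 with CN=59.522 → S = 6100/897 ≈ 6.800 in
Ia = 0.2·(6100/897) = 1220/897 in ≈ 1.360 in

S = 6100/897 in ≈ 6.800 in; Ia = 1220/897 in ≈ 1.360 in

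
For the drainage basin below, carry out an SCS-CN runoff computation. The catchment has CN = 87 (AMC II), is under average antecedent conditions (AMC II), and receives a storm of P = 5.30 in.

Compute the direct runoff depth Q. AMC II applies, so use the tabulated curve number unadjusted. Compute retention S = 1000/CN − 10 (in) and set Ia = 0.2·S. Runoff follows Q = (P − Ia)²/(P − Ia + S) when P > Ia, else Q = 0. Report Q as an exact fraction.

Average conditions: CN = 87 (no AMC adjustment).
Retention S: 1000/CN − 10 with CN=87.000 → S = 130/87 ≈ 1.494 in
Ia = 0.2·(130/87) = 26/87 in ≈ 0.299 in
Excess rainfall: 5.300 − 0.299 = 5.001 in; P > Ia so Q > 0
Q: (4351/870)² ÷ (5651/870) = 18931201/4916370 in (≈ 3.851 in)

Q = 18931201/4916370 in ≈ 3.851 in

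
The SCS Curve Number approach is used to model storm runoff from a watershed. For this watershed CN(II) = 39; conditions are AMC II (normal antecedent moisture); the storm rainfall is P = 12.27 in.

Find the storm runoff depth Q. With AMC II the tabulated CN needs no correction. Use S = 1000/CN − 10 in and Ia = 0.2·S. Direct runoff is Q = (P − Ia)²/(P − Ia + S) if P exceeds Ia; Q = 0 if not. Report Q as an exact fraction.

AMC II — tabulated CN = 39 applies directly.
S = 1000/39 − 10 = 610/39 in ≈ 15.641 in
Ia = 0.2·(610/39) = 122/39 in ≈ 3.128 in
Since P=12.270 > Ia=3.128: effective rainfall P−Ia = 35653/3900 in
Runoff Q = (P−Ia)²/(P−Ia+S) = (9.142)²/(9.142+15.641) = 1271136409/376946700 ≈ 3.372 in

Q = 1271136409/376946700 in ≈ 3.372 in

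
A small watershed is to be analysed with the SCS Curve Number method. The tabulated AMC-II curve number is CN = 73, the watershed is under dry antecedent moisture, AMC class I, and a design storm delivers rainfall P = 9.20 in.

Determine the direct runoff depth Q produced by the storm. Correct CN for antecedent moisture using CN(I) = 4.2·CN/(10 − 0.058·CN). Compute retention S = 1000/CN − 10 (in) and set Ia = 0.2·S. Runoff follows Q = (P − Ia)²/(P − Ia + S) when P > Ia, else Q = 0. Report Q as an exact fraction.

Dry (AMC I): CN(I) = 4.2·73/(10 − 0.058·73) = (1533/5)/(2883/500) = 51100/961 ≈ 53.174
Max retention: S = 1000/(51100/961) − 10 = 4500/511 in (≈ 8.806 in)
Ia = 0.2S: 0.2·8.806 = 1.761 in (exactly 900/511)
Since P=9.200 > Ia=1.761: effective rainfall P−Ia = 19006/2555 in
Q: (19006/2555)² ÷ (41506/2555) = 180614018/53023915 in (≈ 3.406 in)

Q = 180614018/53023915 in ≈ 3.406 in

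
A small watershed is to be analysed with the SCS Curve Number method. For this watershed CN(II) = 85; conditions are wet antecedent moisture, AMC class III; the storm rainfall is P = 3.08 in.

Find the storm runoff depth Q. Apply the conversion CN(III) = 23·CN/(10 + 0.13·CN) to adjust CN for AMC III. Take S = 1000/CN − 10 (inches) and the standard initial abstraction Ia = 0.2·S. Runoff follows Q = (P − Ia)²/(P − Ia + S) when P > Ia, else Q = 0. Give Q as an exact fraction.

Adjust CN=85 to AMC III: 23·85/(10 + 0.13·85) → 1955 ÷ (421/20) = 39100/421 ≈ 92.874
S = 1000/(39100/421) − 10 = 300/391 in ≈ 0.767 in
Ia = 0.2·(300/391) = 60/391 in ≈ 0.153 in
P − Ia = 3.080 − 0.153 = 28607/9775 ≈ 2.927 in (> 0, runoff occurs)
Runoff Q = (P−Ia)²/(P−Ia+S) = (2.927)²/(2.927+0.767) = 818360449/352945925 ≈ 2.319 in

Q = 818360449/352945925 in ≈ 2.319 in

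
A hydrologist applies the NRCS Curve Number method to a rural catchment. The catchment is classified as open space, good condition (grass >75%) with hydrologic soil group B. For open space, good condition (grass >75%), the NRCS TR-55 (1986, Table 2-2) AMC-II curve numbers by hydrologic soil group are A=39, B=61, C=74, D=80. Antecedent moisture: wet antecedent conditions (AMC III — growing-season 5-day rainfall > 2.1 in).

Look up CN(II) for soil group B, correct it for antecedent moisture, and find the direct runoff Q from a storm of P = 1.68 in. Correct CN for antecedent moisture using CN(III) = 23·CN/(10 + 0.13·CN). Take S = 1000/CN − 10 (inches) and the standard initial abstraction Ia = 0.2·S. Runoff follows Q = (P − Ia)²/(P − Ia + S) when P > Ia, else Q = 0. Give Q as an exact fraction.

Q = 86356082/266815525 in ≈ 0.324 in

NRCS table: open space, good condition (grass >75%), soil group B → CN(II) = 61
CN(III) from CN(II)=61: (23·61)/(10 + 0.13·61) = 140300/1793 ≈ 78.249
Max retention: S = 1000/(140300/1793) − 10 = 3900/1403 in (≈ 2.780 in)
Ia = 0.2S: 0.2·2.780 = 0.556 in (exactly 780/1403)
P − Ia = 1.680 − 0.556 = 39426/35075 ≈ 1.124 in (> 0, runoff occurs)
Q: (39426/35075)² ÷ (136926/35075) = 86356082/266815525 in (≈ 0.324 in)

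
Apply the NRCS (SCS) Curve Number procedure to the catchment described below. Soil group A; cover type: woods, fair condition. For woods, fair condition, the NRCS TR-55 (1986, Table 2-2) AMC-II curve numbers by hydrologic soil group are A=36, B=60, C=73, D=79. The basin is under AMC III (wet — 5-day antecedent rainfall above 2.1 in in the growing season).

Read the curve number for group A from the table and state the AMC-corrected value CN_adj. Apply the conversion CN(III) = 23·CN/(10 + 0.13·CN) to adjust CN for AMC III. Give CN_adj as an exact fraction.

NRCS table: woods, fair condition, soil group A → CN(II) = 36
Wet (AMC III): CN(III) = 23·36/(10 + 0.13·36) = 828/(367/25) = 20700/367 ≈ 56.403

CN_adj = 20700/367 ≈ 56.403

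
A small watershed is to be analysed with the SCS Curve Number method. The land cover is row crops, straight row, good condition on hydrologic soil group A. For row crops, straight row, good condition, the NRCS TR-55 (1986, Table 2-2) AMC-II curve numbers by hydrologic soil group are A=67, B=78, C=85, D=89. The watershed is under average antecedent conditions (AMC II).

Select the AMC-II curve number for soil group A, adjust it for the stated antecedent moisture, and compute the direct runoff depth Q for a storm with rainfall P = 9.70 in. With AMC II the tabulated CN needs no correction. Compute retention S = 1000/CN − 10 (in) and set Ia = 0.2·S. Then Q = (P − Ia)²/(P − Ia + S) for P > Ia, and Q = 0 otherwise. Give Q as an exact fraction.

Q = 34093921/6123130 in ≈ 5.568 in

NRCS table: row crops, straight row, good condition, soil group A → CN(II) = 67
CN(II) = 67; AMC II needs no correction.
S = 1000/67 − 10 = 330/67 in ≈ 4.925 in
Ia = 0.2·(330/67) = 66/67 in ≈ 0.985 in
P − Ia = 9.700 − 0.985 = 5839/670 ≈ 8.715 in (> 0, runoff occurs)
Q = (5839/670)²/((5839/670) + 330/67) = (34093921/448900)/(9139/670) = 34093921/6123130 in ≈ 5.568 in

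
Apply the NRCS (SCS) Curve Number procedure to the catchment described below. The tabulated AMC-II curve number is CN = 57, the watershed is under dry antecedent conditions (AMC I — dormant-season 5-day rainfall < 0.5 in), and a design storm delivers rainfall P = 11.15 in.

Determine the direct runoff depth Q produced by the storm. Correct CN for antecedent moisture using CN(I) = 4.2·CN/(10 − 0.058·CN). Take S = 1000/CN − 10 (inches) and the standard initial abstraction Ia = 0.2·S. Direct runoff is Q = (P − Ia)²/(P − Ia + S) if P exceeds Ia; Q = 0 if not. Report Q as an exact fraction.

CN(I) from CN(II)=57: (4.2·57)/(10 − 0.058·57) = 119700/3347 ≈ 35.763
S = 1000/(119700/3347) − 10 = 21500/1197 in ≈ 17.962 in
Ia = 0.2·(21500/1197) = 4300/1197 in ≈ 3.592 in
P − Ia = 11.150 − 3.592 = 180931/23940 ≈ 7.558 in (> 0, runoff occurs)
Q: (180931/23940)² ÷ (610931/23940) = 32736026761/14625688140 in (≈ 2.238 in)

Q = 32736026761/14625688140 in ≈ 2.238 in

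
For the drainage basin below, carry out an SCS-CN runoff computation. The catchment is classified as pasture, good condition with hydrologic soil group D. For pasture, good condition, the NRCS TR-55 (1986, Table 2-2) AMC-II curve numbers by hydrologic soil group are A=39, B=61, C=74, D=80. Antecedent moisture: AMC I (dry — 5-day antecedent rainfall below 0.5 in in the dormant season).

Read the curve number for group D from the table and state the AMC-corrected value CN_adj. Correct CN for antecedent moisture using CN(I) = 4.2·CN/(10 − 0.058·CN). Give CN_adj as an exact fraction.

CN_adj = 4200/67 ≈ 62.687

NRCS table: pasture, good condition, soil group D → CN(II) = 80
Dry (AMC I): CN(I) = 4.2·80/(10 − 0.058·80) = 336/(134/25) = 4200/67 ≈ 62.687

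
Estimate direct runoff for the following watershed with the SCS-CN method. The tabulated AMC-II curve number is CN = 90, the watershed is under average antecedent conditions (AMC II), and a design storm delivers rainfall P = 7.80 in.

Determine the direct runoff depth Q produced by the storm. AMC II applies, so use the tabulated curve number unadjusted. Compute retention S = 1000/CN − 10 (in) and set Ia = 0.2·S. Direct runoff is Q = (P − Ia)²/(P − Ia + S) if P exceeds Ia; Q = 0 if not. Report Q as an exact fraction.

Q = 116281/17595 in ≈ 6.609 in

Average conditions: CN = 90 (no AMC adjustment).
Max retention: S = 1000/90 − 10 = 10/9 in (≈ 1.111 in)
Ia = 0.2·(10/9) = 2/9 in ≈ 0.222 in
Excess rainfall: 7.800 − 0.222 = 7.578 in; P > Ia so Q > 0
Q: (341/45)² ÷ (391/45) = 116281/17595 in (≈ 6.609 in)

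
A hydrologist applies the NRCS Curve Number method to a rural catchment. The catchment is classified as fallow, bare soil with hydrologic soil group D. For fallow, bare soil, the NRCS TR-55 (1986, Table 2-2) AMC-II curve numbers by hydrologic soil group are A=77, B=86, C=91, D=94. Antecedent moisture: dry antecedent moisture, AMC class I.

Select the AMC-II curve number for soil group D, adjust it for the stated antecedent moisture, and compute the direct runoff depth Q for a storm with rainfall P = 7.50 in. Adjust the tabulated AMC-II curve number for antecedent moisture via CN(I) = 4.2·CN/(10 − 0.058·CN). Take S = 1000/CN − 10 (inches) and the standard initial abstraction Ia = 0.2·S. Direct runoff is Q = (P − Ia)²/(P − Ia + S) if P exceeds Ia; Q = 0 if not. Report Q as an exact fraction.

Q = 4484045/754726 in ≈ 5.941 in

NRCS table: fallow, bare soil, soil group D → CN(II) = 94
Dry (AMC I): CN(I) = 4.2·94/(10 − 0.058·94) = (1974/5)/(1137/250) = 32900/379 ≈ 86.807
Retention S: 1000/CN − 10 with CN=86.807 → S = 500/329 ≈ 1.520 in
Initial abstraction Ia = S/5 = (500/329)/5 = 100/329 ≈ 0.304 in
P − Ia = 7.500 − 0.304 = 4735/658 ≈ 7.196 in (> 0, runoff occurs)
Q = (4735/658)²/((4735/658) + 500/329) = (22420225/432964)/(5735/658) = 4484045/754726 in ≈ 5.941 in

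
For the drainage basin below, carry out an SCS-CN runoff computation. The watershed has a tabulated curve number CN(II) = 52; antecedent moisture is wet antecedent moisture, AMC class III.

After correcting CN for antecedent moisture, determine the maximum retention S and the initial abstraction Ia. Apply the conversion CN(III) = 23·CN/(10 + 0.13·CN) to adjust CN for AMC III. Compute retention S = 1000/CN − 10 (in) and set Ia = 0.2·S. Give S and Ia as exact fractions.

S = 1200/299 in ≈ 4.013 in; Ia = 240/299 in ≈ 0.803 in

Adjust CN=52 to AMC III: 23·52/(10 + 0.13·52) → 1196 ÷ (419/25) = 29900/419 ≈ 71.360
Retention S: 1000/CN − 10 with CN=71.360 → S = 1200/299 ≈ 4.013 in
Ia = 0.2S: 0.2·4.013 = 0.803 in (exactly 240/299)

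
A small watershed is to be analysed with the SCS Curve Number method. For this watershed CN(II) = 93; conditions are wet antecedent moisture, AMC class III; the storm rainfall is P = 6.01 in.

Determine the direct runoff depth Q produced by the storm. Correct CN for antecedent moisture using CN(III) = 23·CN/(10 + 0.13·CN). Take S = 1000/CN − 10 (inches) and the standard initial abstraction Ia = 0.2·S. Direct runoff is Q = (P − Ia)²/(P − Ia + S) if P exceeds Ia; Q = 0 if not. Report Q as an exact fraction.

Q = 1616811428521/286955192100 in ≈ 5.634 in

Adjust CN=93 to AMC III: 23·93/(10 + 0.13·93) → 2139 ÷ (2209/100) = 213900/2209 ≈ 96.831
Max retention: S = 1000/(213900/2209) − 10 = 700/2139 in (≈ 0.327 in)
Ia = 0.2·(700/2139) = 140/2139 in ≈ 0.065 in
P − Ia = 6.010 − 0.065 = 1271539/213900 ≈ 5.945 in (> 0, runoff occurs)
Runoff Q = (P−Ia)²/(P−Ia+S) = (5.945)²/(5.945+0.327) = 1616811428521/286955192100 ≈ 5.634 in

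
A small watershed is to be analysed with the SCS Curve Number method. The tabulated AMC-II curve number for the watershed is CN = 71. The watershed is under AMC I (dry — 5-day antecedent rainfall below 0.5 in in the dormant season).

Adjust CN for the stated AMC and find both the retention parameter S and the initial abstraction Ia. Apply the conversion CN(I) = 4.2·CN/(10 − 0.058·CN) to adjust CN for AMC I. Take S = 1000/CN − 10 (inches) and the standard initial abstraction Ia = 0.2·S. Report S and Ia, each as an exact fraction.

S = 14500/1491 in ≈ 9.725 in; Ia = 2900/1491 in ≈ 1.945 in

CN(I) from CN(II)=71: (4.2·71)/(10 − 0.058·71) = 149100/2941 ≈ 50.697
Retention S: 1000/CN − 10 with CN=50.697 → S = 14500/1491 ≈ 9.725 in
Ia = 0.2·(14500/1491) = 2900/1491 in ≈ 1.945 in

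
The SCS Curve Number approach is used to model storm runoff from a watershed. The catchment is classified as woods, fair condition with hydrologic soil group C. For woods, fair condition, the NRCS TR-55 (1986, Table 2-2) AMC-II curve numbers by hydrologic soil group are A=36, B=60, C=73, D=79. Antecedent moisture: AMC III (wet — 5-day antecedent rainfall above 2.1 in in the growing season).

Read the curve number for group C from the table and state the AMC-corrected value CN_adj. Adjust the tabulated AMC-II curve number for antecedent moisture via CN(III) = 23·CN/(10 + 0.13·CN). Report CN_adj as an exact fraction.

CN_adj = 167900/1949 ≈ 86.147

NRCS table: woods, fair condition, soil group C → CN(II) = 73
Adjust CN=73 to AMC III: 23·73/(10 + 0.13·73) → 1679 ÷ (1949/100) = 167900/1949 ≈ 86.147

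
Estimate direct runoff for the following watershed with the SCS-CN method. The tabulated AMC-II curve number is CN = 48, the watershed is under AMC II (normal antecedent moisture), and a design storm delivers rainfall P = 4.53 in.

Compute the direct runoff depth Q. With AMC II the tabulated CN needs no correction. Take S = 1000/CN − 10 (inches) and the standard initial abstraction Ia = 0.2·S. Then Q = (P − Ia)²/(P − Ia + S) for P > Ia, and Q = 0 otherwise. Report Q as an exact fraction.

Q = 502681/1187700 in ≈ 0.423 in

CN(II) = 48; AMC II needs no correction.
S = 1000/48 − 10 = 65/6 in ≈ 10.833 in
Initial abstraction Ia = S/5 = (65/6)/5 = 13/6 ≈ 2.167 in
P − Ia = 4.530 − 2.167 = 709/300 ≈ 2.363 in (> 0, runoff occurs)
Q = (709/300)²/((709/300) + 65/6) = (502681/90000)/(3959/300) = 502681/1187700 in ≈ 0.423 in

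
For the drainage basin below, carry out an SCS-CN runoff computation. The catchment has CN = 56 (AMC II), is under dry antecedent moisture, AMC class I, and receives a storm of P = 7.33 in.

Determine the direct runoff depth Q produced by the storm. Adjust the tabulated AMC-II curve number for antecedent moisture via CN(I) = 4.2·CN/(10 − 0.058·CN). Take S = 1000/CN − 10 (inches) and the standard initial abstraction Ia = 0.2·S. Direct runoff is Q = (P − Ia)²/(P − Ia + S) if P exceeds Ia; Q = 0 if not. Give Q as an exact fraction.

Dry (AMC I): CN(I) = 4.2·56/(10 − 0.058·56) = (1176/5)/(844/125) = 7350/211 ≈ 34.834
Retention S: 1000/CN − 10 with CN=34.834 → S = 2750/147 ≈ 18.707 in
Ia = 0.2S: 0.2·18.707 = 3.741 in (exactly 550/147)
P − Ia = 7.330 − 3.741 = 52751/14700 ≈ 3.589 in (> 0, runoff occurs)
Runoff Q = (P−Ia)²/(P−Ia+S) = (3.589)²/(3.589+18.707) = 2782668001/4817939700 ≈ 0.578 in

Q = 2782668001/4817939700 in ≈ 0.578 in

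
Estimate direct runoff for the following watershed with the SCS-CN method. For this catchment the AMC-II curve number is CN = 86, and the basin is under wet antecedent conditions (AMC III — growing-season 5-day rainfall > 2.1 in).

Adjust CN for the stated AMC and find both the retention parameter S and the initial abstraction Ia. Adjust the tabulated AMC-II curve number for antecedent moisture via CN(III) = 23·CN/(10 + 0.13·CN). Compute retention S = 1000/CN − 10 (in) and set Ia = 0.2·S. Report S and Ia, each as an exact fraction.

S = 700/989 in ≈ 0.708 in; Ia = 140/989 in ≈ 0.142 in

Wet (AMC III): CN(III) = 23·86/(10 + 0.13·86) = 1978/(1059/50) = 98900/1059 ≈ 93.390
Max retention: S = 1000/(98900/1059) − 10 = 700/989 in (≈ 0.708 in)
Ia = 0.2S: 0.2·0.708 = 0.142 in (exactly 140/989)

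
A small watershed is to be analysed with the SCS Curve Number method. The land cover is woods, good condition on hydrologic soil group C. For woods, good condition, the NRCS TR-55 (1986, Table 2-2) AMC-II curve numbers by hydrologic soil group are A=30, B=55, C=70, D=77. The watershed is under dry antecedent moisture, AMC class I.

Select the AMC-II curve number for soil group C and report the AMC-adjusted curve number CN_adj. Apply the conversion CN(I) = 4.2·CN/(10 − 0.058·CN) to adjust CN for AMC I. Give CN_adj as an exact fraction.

NRCS table: woods, good condition, soil group C → CN(II) = 70
Adjust CN=70 to AMC I: 4.2·70/(10 − 0.058·70) → 294 ÷ (297/50) = 4900/99 ≈ 49.495

CN_adj = 4900/99 ≈ 49.495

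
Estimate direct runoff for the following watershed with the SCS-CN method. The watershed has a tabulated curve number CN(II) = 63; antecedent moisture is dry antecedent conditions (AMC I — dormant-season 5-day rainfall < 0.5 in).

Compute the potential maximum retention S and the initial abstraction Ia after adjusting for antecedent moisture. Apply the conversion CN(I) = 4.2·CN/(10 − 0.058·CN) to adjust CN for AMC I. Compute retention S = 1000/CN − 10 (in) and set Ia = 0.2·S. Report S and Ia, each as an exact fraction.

S = 18500/1323 in ≈ 13.983 in; Ia = 3700/1323 in ≈ 2.797 in

Dry (AMC I): CN(I) = 4.2·63/(10 − 0.058·63) = (1323/5)/(3173/500) = 132300/3173 ≈ 41.696
S = 1000/(132300/3173) − 10 = 18500/1323 in ≈ 13.983 in
Ia = 0.2S: 0.2·13.983 = 2.797 in (exactly 3700/1323)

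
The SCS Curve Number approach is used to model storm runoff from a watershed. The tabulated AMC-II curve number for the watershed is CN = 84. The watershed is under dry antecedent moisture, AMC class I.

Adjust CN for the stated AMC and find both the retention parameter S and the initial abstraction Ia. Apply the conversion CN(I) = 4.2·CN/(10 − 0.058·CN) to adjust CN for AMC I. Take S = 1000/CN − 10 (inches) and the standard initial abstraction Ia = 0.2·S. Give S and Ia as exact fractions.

Adjust CN=84 to AMC I: 4.2·84/(10 − 0.058·84) → (1764/5) ÷ (641/125) = 44100/641 ≈ 68.799
Max retention: S = 1000/(44100/641) − 10 = 2000/441 in (≈ 4.535 in)
Ia = 0.2·(2000/441) = 400/441 in ≈ 0.907 in

S = 2000/441 in ≈ 4.535 in; Ia = 400/441 in ≈ 0.907 in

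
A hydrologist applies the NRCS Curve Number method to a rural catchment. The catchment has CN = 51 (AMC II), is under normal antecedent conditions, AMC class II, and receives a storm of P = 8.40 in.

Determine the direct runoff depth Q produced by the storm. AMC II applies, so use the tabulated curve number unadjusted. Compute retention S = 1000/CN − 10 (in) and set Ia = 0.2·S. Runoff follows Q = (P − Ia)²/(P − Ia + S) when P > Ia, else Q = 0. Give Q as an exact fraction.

Q = 194936/74715 in ≈ 2.609 in

Average conditions: CN = 51 (no AMC adjustment).
Max retention: S = 1000/51 − 10 = 490/51 in (≈ 9.608 in)
Initial abstraction Ia = S/5 = (490/51)/5 = 98/51 ≈ 1.922 in
Since P=8.400 > Ia=1.922: effective rainfall P−Ia = 1652/255 in
Q: (1652/255)² ÷ (4102/255) = 194936/74715 in (≈ 2.609 in)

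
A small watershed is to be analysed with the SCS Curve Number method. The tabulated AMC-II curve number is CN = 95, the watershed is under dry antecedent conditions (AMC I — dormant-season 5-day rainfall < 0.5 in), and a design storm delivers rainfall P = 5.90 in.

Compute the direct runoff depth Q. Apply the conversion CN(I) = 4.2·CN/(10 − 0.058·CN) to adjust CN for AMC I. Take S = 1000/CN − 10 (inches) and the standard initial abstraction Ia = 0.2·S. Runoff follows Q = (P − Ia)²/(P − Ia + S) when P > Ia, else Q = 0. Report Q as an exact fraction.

Dry (AMC I): CN(I) = 4.2·95/(10 − 0.058·95) = 399/(449/100) = 39900/449 ≈ 88.864
Max retention: S = 1000/(39900/449) − 10 = 500/399 in (≈ 1.253 in)
Ia = 0.2·(500/399) = 100/399 in ≈ 0.251 in
Excess rainfall: 5.900 − 0.251 = 5.649 in; P > Ia so Q > 0
Q: (22541/3990)² ÷ (27541/3990) = 508096681/109888590 in (≈ 4.624 in)

Q = 508096681/109888590 in ≈ 4.624 in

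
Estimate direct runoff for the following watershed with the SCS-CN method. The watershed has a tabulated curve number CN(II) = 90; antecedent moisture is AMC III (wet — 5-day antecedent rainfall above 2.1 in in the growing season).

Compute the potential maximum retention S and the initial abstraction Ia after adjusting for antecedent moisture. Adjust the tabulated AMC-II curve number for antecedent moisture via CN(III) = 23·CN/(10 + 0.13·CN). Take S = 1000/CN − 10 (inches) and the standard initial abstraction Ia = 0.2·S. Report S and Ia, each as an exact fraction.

S = 100/207 in ≈ 0.483 in; Ia = 20/207 in ≈ 0.097 in

CN(III) from CN(II)=90: (23·90)/(10 + 0.13·90) = 20700/217 ≈ 95.392
Max retention: S = 1000/(20700/217) − 10 = 100/207 in (≈ 0.483 in)
Initial abstraction Ia = S/5 = (100/207)/5 = 20/207 ≈ 0.097 in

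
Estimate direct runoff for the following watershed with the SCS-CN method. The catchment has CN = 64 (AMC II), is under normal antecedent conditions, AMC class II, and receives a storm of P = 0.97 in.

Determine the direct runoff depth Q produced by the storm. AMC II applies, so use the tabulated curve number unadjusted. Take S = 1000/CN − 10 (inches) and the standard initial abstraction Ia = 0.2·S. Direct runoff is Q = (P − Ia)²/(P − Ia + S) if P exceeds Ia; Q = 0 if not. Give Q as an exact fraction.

Average conditions: CN = 64 (no AMC adjustment).
Max retention: S = 1000/64 − 10 = 45/8 in (≈ 5.625 in)
Ia = 0.2·(45/8) = 9/8 in ≈ 1.125 in
P = 0.970 ≤ Ia = 1.125 in: entire storm abstracted, Q = 0.

Q = 0 in ≈ 0.000 in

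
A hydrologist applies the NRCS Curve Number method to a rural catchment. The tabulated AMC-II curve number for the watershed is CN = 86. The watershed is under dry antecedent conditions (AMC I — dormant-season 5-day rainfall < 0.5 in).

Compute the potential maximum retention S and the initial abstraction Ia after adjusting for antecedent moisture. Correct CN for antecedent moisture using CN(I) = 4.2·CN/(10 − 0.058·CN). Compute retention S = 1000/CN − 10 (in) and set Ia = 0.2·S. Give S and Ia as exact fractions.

Dry (AMC I): CN(I) = 4.2·86/(10 − 0.058·86) = (1806/5)/(1253/250) = 12900/179 ≈ 72.067
Max retention: S = 1000/(12900/179) − 10 = 500/129 in (≈ 3.876 in)
Ia = 0.2S: 0.2·3.876 = 0.775 in (exactly 100/129)

S = 500/129 in ≈ 3.876 in; Ia = 100/129 in ≈ 0.775 in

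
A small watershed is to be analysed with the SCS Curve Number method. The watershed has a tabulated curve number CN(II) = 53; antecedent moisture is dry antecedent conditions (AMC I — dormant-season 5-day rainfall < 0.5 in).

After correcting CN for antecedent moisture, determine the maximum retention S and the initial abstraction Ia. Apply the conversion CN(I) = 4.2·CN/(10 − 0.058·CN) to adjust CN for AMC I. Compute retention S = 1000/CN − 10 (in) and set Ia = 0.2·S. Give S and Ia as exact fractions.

Adjust CN=53 to AMC I: 4.2·53/(10 − 0.058·53) → (1113/5) ÷ (3463/500) = 111300/3463 ≈ 32.140
Retention S: 1000/CN − 10 with CN=32.140 → S = 23500/1113 ≈ 21.114 in
Ia = 0.2S: 0.2·21.114 = 4.223 in (exactly 4700/1113)

S = 23500/1113 in ≈ 21.114 in; Ia = 4700/1113 in ≈ 4.223 in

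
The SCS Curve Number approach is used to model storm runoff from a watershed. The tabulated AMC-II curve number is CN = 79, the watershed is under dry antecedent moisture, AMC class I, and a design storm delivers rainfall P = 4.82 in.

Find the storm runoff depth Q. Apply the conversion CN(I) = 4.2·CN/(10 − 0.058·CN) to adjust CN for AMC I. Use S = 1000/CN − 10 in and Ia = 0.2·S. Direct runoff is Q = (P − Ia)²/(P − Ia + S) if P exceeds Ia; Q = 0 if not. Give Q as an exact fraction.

Adjust CN=79 to AMC I: 4.2·79/(10 − 0.058·79) → (1659/5) ÷ (2709/500) = 7900/129 ≈ 61.240
S = 1000/(7900/129) − 10 = 500/79 in ≈ 6.329 in
Initial abstraction Ia = S/5 = (500/79)/5 = 100/79 ≈ 1.266 in
P − Ia = 4.820 − 1.266 = 14039/3950 ≈ 3.554 in (> 0, runoff occurs)
Q = (14039/3950)²/((14039/3950) + 500/79) = (197093521/15602500)/(39039/3950) = 197093521/154204050 in ≈ 1.278 in

Q = 197093521/154204050 in ≈ 1.278 in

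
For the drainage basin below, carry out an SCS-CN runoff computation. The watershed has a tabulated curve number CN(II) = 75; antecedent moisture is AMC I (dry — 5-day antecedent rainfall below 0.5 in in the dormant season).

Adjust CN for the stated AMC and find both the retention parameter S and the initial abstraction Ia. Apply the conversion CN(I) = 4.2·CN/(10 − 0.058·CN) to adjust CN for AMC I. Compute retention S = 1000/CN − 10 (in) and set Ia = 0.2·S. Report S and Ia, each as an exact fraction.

S = 500/63 in ≈ 7.937 in; Ia = 100/63 in ≈ 1.587 in

Adjust CN=75 to AMC I: 4.2·75/(10 − 0.058·75) → 315 ÷ (113/20) = 6300/113 ≈ 55.752
Max retention: S = 1000/(6300/113) − 10 = 500/63 in (≈ 7.937 in)
Ia = 0.2S: 0.2·7.937 = 1.587 in (exactly 100/63)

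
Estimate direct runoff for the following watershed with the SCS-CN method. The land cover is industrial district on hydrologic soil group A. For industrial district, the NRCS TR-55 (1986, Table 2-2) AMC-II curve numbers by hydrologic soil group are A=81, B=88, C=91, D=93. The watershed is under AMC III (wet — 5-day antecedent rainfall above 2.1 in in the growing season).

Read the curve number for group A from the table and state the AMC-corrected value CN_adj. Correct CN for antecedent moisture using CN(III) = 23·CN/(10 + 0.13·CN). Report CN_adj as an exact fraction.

NRCS table: industrial district, soil group A → CN(II) = 81
CN(III) from CN(II)=81: (23·81)/(10 + 0.13·81) = 186300/2053 ≈ 90.745

CN_adj = 186300/2053 ≈ 90.745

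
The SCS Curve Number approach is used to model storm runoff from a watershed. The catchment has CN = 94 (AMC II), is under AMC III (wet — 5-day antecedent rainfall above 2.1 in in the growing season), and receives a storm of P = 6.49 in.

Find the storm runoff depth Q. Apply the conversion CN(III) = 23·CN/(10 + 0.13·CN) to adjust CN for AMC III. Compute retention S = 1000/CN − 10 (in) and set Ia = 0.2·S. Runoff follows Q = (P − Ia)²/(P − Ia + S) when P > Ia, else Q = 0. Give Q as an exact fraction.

CN(III) from CN(II)=94: (23·94)/(10 + 0.13·94) = 108100/1111 ≈ 97.300
S = 1000/(108100/1111) − 10 = 300/1081 in ≈ 0.278 in
Ia = 0.2S: 0.2·0.278 = 0.056 in (exactly 60/1081)
P − Ia = 6.490 − 0.056 = 695569/108100 ≈ 6.434 in (> 0, runoff occurs)
Q = (695569/108100)²/((695569/108100) + 300/1081) = (483816233761/11685610000)/(725569/108100) = 483816233761/78434008900 in ≈ 6.168 in

Q = 483816233761/78434008900 in ≈ 6.168 in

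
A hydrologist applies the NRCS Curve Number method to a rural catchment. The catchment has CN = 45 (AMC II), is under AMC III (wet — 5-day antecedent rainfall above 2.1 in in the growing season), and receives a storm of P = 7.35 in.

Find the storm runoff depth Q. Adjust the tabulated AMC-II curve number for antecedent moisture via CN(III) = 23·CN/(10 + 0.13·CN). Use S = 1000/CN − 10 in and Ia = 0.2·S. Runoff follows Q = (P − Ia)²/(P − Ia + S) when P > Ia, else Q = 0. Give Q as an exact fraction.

Q = 677508841/198840060 in ≈ 3.407 in

Wet (AMC III): CN(III) = 23·45/(10 + 0.13·45) = 1035/(317/20) = 20700/317 ≈ 65.300
S = 1000/(20700/317) − 10 = 1100/207 in ≈ 5.314 in
Ia = 0.2S: 0.2·5.314 = 1.063 in (exactly 220/207)
P − Ia = 7.350 − 1.063 = 26029/4140 ≈ 6.287 in (> 0, runoff occurs)
Runoff Q = (P−Ia)²/(P−Ia+S) = (6.287)²/(6.287+5.314) = 677508841/198840060 ≈ 3.407 in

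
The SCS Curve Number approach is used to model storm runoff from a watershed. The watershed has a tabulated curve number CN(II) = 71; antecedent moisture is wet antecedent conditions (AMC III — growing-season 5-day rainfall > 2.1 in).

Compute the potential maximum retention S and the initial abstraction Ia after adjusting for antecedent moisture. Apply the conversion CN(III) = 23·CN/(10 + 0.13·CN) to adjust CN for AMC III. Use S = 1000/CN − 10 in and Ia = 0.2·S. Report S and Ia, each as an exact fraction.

S = 2900/1633 in ≈ 1.776 in; Ia = 580/1633 in ≈ 0.355 in

CN(III) from CN(II)=71: (23·71)/(10 + 0.13·71) = 163300/1923 ≈ 84.919
Max retention: S = 1000/(163300/1923) − 10 = 2900/1633 in (≈ 1.776 in)
Ia = 0.2·(2900/1633) = 580/1633 in ≈ 0.355 in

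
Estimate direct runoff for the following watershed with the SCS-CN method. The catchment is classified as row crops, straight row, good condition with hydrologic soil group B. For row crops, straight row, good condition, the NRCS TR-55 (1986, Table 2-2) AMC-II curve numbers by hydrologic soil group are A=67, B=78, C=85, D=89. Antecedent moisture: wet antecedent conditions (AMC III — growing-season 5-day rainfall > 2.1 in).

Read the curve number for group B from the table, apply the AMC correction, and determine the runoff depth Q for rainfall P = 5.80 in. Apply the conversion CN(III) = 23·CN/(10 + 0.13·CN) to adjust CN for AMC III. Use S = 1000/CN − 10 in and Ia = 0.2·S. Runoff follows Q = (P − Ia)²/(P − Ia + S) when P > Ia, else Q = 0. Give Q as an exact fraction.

Q = 620657569/136402305 in ≈ 4.550 in

NRCS table: row crops, straight row, good condition, soil group B → CN(II) = 78
CN(III) from CN(II)=78: (23·78)/(10 + 0.13·78) = 89700/1007 ≈ 89.076
S = 1000/(89700/1007) − 10 = 1100/897 in ≈ 1.226 in
Initial abstraction Ia = S/5 = (1100/897)/5 = 220/897 ≈ 0.245 in
Excess rainfall: 5.800 − 0.245 = 5.555 in; P > Ia so Q > 0
Q = (24913/4485)²/((24913/4485) + 1100/897) = (620657569/20115225)/(30413/4485) = 620657569/136402305 in ≈ 4.550 in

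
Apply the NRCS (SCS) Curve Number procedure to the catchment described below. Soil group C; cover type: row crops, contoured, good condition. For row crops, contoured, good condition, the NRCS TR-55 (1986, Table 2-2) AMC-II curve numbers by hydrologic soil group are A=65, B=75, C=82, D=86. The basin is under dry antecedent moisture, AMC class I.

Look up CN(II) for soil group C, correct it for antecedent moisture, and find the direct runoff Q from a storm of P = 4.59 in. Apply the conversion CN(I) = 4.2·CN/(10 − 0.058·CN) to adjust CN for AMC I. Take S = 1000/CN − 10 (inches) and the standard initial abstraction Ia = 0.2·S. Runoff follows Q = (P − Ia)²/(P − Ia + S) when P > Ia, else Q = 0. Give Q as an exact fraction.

NRCS table: row crops, contoured, good condition, soil group C → CN(II) = 82
Dry (AMC I): CN(I) = 4.2·82/(10 − 0.058·82) = (1722/5)/(1311/250) = 28700/437 ≈ 65.675
S = 1000/(28700/437) − 10 = 1500/287 in ≈ 5.226 in
Ia = 0.2S: 0.2·5.226 = 1.045 in (exactly 300/287)
P − Ia = 4.590 − 1.045 = 101733/28700 ≈ 3.545 in (> 0, runoff occurs)
Q: (101733/28700)² ÷ (251733/28700) = 3449867763/2408245700 in (≈ 1.433 in)

Q = 3449867763/2408245700 in ≈ 1.433 in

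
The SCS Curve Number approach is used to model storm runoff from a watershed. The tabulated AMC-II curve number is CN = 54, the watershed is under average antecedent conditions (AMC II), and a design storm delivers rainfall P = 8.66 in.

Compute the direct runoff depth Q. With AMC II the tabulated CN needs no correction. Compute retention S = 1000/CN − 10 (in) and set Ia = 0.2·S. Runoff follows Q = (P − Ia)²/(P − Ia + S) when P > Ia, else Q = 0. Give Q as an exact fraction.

Average conditions: CN = 54 (no AMC adjustment).
Retention S: 1000/CN − 10 with CN=54.000 → S = 230/27 ≈ 8.519 in
Initial abstraction Ia = S/5 = (230/27)/5 = 46/27 ≈ 1.704 in
Excess rainfall: 8.660 − 1.704 = 6.956 in; P > Ia so Q > 0
Q = (9391/1350)²/((9391/1350) + 230/27) = (88190881/1822500)/(20891/1350) = 88190881/28202850 in ≈ 3.127 in

Q = 88190881/28202850 in ≈ 3.127 in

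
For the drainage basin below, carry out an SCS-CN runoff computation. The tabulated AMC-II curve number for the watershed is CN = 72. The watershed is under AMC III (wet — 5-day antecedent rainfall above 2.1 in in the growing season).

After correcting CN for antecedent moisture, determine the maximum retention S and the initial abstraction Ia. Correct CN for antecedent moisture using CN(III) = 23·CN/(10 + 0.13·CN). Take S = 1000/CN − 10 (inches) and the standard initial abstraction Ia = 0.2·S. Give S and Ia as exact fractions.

S = 350/207 in ≈ 1.691 in; Ia = 70/207 in ≈ 0.338 in

Adjust CN=72 to AMC III: 23·72/(10 + 0.13·72) → 1656 ÷ (484/25) = 10350/121 ≈ 85.537
Retention S: 1000/CN − 10 with CN=85.537 → S = 350/207 ≈ 1.691 in
Initial abstraction Ia = S/5 = (350/207)/5 = 70/207 ≈ 0.338 in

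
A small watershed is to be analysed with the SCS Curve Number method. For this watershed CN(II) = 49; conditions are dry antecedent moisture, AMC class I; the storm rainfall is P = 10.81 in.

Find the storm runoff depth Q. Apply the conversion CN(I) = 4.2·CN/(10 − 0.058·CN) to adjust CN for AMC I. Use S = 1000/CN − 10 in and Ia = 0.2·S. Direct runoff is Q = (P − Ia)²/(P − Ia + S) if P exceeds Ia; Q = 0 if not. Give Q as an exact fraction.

Q = 40313813089/36041856900 in ≈ 1.119 in

Adjust CN=49 to AMC I: 4.2·49/(10 − 0.058·49) → (1029/5) ÷ (3579/500) = 34300/1193 ≈ 28.751
Max retention: S = 1000/(34300/1193) − 10 = 8500/343 in (≈ 24.781 in)
Initial abstraction Ia = S/5 = (8500/343)/5 = 1700/343 ≈ 4.956 in
P − Ia = 10.810 − 4.956 = 200783/34300 ≈ 5.854 in (> 0, runoff occurs)
Q = (200783/34300)²/((200783/34300) + 8500/343) = (40313813089/1176490000)/(1050783/34300) = 40313813089/36041856900 in ≈ 1.119 in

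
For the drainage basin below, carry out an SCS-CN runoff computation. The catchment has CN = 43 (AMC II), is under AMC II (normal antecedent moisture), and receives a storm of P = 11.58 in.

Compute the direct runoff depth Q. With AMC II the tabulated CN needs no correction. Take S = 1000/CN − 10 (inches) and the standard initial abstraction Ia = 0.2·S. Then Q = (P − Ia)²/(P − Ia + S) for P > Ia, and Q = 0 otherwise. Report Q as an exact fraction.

Average conditions: CN = 43 (no AMC adjustment).
Retention S: 1000/CN − 10 with CN=43.000 → S = 570/43 ≈ 13.256 in
Ia = 0.2·(570/43) = 114/43 in ≈ 2.651 in
Since P=11.580 > Ia=2.651: effective rainfall P−Ia = 19197/2150 in
Q = (19197/2150)²/((19197/2150) + 570/43) = (368524809/4622500)/(47697/2150) = 122841603/34182850 in ≈ 3.594 in

Q = 122841603/34182850 in ≈ 3.594 in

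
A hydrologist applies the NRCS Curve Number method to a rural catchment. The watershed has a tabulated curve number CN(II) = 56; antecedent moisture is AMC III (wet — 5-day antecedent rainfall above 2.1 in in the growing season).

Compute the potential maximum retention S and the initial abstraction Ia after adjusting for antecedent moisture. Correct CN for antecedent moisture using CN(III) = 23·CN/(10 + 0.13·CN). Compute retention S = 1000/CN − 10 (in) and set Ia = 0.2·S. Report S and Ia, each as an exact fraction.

CN(III) from CN(II)=56: (23·56)/(10 + 0.13·56) = 4025/54 ≈ 74.537
Max retention: S = 1000/(4025/54) − 10 = 550/161 in (≈ 3.416 in)
Initial abstraction Ia = S/5 = (550/161)/5 = 110/161 ≈ 0.683 in

S = 550/161 in ≈ 3.416 in; Ia = 110/161 in ≈ 0.683 in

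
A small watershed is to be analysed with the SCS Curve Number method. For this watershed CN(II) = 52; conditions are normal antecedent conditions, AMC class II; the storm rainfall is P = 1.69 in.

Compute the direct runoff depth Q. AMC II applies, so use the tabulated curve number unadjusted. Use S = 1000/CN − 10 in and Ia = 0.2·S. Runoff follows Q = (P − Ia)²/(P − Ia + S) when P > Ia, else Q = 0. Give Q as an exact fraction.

Q = 0 in ≈ 0.000 in

Average conditions: CN = 52 (no AMC adjustment).
S = 1000/52 − 10 = 120/13 in ≈ 9.231 in
Ia = 0.2·(120/13) = 24/13 in ≈ 1.846 in
P = 1.690 ≤ Ia = 1.846 in: entire storm abstracted, Q = 0.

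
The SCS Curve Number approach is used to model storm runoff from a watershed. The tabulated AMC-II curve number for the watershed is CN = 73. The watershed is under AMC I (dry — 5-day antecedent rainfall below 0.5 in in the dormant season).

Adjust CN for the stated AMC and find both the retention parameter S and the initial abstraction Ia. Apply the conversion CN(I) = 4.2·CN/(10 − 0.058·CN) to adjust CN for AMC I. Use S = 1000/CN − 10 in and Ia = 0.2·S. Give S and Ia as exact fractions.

Dry (AMC I): CN(I) = 4.2·73/(10 − 0.058·73) = (1533/5)/(2883/500) = 51100/961 ≈ 53.174
S = 1000/(51100/961) − 10 = 4500/511 in ≈ 8.806 in
Ia = 0.2·(4500/511) = 900/511 in ≈ 1.761 in

S = 4500/511 in ≈ 8.806 in; Ia = 900/511 in ≈ 1.761 in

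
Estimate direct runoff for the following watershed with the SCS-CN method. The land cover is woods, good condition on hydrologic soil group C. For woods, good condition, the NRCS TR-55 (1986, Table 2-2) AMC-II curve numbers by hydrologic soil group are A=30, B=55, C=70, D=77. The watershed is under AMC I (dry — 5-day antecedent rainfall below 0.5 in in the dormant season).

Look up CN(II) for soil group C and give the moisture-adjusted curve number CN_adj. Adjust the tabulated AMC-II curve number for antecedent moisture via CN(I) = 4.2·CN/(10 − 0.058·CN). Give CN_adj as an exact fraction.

CN_adj = 4900/99 ≈ 49.495

NRCS table: woods, good condition, soil group C → CN(II) = 70
Adjust CN=70 to AMC I: 4.2·70/(10 − 0.058·70) → 294 ÷ (297/50) = 4900/99 ≈ 49.495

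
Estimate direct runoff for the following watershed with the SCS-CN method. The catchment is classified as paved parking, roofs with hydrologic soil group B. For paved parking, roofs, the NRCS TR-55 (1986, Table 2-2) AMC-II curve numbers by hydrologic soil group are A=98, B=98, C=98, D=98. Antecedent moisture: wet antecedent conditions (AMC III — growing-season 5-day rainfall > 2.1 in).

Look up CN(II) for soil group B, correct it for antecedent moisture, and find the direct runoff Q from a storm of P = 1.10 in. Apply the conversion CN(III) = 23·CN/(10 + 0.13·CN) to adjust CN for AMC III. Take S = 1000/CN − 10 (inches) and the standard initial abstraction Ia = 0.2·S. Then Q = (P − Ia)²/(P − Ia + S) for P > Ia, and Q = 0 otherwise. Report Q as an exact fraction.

Q = 148766809/148730190 in ≈ 1.000 in

NRCS table: paved parking, roofs, soil group B → CN(II) = 98
Wet (AMC III): CN(III) = 23·98/(10 + 0.13·98) = 2254/(1137/50) = 112700/1137 ≈ 99.120
Retention S: 1000/CN − 10 with CN=99.120 → S = 100/1127 ≈ 0.089 in
Initial abstraction Ia = S/5 = (100/1127)/5 = 20/1127 ≈ 0.018 in
Excess rainfall: 1.100 − 0.018 = 1.082 in; P > Ia so Q > 0
Runoff Q = (P−Ia)²/(P−Ia+S) = (1.082)²/(1.082+0.089) = 148766809/148730190 ≈ 1.000 in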